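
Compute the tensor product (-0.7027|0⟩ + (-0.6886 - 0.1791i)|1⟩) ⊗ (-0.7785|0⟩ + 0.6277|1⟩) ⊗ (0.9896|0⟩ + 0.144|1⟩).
0.5414|000⟩ + 0.07878|001⟩ - 0.4365|010⟩ - 0.06352|011⟩ + (0.5305 + 0.138i)|100⟩ + (0.07719 + 0.02008i)|101⟩ + (-0.4277 - 0.1113i)|110⟩ + (-0.06224 - 0.01619i)|111⟩

amp(|b₁b₂…⟩) = product of the factor amplitudes for bits b₁, b₂, …; only kets whose every factor amplitude is nonzero survive.
|000⟩: (-0.7027)(-0.7785)(0.9896) = 0.5414
|001⟩: (-0.7027)(-0.7785)(0.144) = 0.07878
|010⟩: (-0.7027)(0.6277)(0.9896) = -0.4365
|011⟩: (-0.7027)(0.6277)(0.144) = -0.06352
|100⟩: (-0.6886 - 0.1791i)(-0.7785)(0.9896) = (0.5305 + 0.138i)
|101⟩: (-0.6886 - 0.1791i)(-0.7785)(0.144) = (0.07719 + 0.02008i)
|110⟩: (-0.6886 - 0.1791i)(0.6277)(0.9896) = (-0.4277 - 0.1113i)
|111⟩: (-0.6886 - 0.1791i)(0.6277)(0.144) = (-0.06224 - 0.01619i)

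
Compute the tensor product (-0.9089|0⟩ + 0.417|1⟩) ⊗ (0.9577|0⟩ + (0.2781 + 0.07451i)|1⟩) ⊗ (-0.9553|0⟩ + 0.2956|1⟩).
0.8315|000⟩ - 0.2573|001⟩ + (0.2415 + 0.06469i)|010⟩ + (-0.07472 - 0.02002i)|011⟩ - 0.3815|100⟩ + 0.1181|101⟩ + (-0.1108 - 0.02968i)|110⟩ + (0.03428 + 0.009184i)|111⟩

amp(|b₁b₂…⟩) = product of the factor amplitudes for bits b₁, b₂, …; only kets whose every factor amplitude is nonzero survive.
|000⟩: (-0.9089)(0.9577)(-0.9553) = 0.8315
|001⟩: (-0.9089)(0.9577)(0.2956) = -0.2573
|010⟩: (-0.9089)(0.2781 + 0.07451i)(-0.9553) = (0.2415 + 0.06469i)
|011⟩: (-0.9089)(0.2781 + 0.07451i)(0.2956) = (-0.07472 - 0.02002i)
|100⟩: (0.417)(0.9577)(-0.9553) = -0.3815
|101⟩: (0.417)(0.9577)(0.2956) = 0.1181
|110⟩: (0.417)(0.2781 + 0.07451i)(-0.9553) = (-0.1108 - 0.02968i)
|111⟩: (0.417)(0.2781 + 0.07451i)(0.2956) = (0.03428 + 0.009184i)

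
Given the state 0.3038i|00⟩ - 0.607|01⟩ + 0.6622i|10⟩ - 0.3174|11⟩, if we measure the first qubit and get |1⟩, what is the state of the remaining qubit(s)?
0.9018i|0⟩ - 0.4322|1⟩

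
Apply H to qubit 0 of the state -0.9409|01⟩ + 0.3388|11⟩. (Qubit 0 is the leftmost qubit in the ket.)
-0.4257|01⟩ - 0.9049|11⟩

H on qubit 0 mixes each pair of kets that differ only in qubit 0: amplitudes (a, b) of (|…0…⟩, |…1…⟩) become ((a + b)/√2, (a − b)/√2). Kets absent from the input have amplitude 0.
(|01⟩, |11⟩): (a, b) = (-0.9409, 0.3388) → (-0.4257, -0.9049)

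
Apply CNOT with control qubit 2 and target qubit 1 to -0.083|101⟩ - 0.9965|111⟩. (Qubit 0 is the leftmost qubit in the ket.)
-0.9965|101⟩ - 0.083|111⟩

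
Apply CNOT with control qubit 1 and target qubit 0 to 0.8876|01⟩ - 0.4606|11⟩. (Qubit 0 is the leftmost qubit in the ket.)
-0.4606|01⟩ + 0.8876|11⟩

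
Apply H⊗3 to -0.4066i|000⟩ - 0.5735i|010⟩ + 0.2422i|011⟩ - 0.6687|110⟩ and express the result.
(-0.2364 - 0.2609i)|000⟩ + (-0.2364 - 0.4321i)|001⟩ + (0.2364 - 0.02662i)|010⟩ + (0.2364 + 0.1446i)|011⟩ + (0.2364 - 0.2609i)|100⟩ + (0.2364 - 0.4321i)|101⟩ + (-0.2364 - 0.02662i)|110⟩ + (-0.2364 + 0.1446i)|111⟩

H⊗3 gives amp(|y⟩) = (1/2√2) Σ_x (−1)^(x·y) amp(|x⟩), where x·y is the number of positions in which both x and y have a 1.
|000⟩: (-0.4066i - 0.5735i + 0.2422i - 0.6687)/(2√2) = (-0.2364 - 0.2609i)
|001⟩: (-0.4066i - 0.5735i - 0.2422i - 0.6687)/(2√2) = (-0.2364 - 0.4321i)
|010⟩: (-0.4066i + 0.5735i - 0.2422i + 0.6687)/(2√2) = (0.2364 - 0.02662i)
|011⟩: (-0.4066i + 0.5735i + 0.2422i + 0.6687)/(2√2) = (0.2364 + 0.1446i)
|100⟩: (-0.4066i - 0.5735i + 0.2422i + 0.6687)/(2√2) = (0.2364 - 0.2609i)
|101⟩: (-0.4066i - 0.5735i - 0.2422i + 0.6687)/(2√2) = (0.2364 - 0.4321i)
|110⟩: (-0.4066i + 0.5735i - 0.2422i - 0.6687)/(2√2) = (-0.2364 - 0.02662i)
|111⟩: (-0.4066i + 0.5735i + 0.2422i - 0.6687)/(2√2) = (-0.2364 + 0.1446i)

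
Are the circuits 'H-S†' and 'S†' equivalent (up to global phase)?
No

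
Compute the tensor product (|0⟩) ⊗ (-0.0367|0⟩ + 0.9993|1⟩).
-0.0367|00⟩ + 0.9993|01⟩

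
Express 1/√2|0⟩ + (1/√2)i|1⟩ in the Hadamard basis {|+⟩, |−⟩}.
(1/2 + (1/2)i)|+⟩ + (1/2 - (1/2)i)|−⟩

With |ψ⟩ = α|0⟩ + β|1⟩, the Hadamard-basis coefficients are ⟨+|ψ⟩ = (α + β)/√2 and ⟨−|ψ⟩ = (α − β)/√2.
Here α = 1/√2, β = (1/√2)i: (α + β)/√2 = (1/2 + (1/2)i), (α − β)/√2 = (1/2 - (1/2)i).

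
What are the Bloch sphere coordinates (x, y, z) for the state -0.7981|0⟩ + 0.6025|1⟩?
(-0.9617, 0, 0.274)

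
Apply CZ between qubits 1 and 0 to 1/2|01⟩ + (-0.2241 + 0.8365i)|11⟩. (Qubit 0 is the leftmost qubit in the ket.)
1/2|01⟩ + (0.2241 - 0.8365i)|11⟩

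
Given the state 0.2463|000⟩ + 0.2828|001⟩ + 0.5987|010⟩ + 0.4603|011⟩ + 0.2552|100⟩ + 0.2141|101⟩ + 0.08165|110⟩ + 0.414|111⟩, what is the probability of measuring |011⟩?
0.2119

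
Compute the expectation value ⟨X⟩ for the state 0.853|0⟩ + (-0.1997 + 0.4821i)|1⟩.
-0.3407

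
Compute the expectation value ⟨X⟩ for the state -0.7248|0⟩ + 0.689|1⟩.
-0.9988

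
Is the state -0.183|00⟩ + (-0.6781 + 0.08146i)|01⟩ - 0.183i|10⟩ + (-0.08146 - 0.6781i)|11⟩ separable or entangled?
Separable

Writing the state as a|00⟩ + b|01⟩ + c|10⟩ + d|11⟩, it is a product state iff ad − bc = 0.
Here (a, b, c, d) = (-0.183, (-0.6781 + 0.08146i), -0.183i, (-0.08146 - 0.6781i)): ad − bc = (-0.183)(-0.08146 - 0.6781i) − (-0.6781 + 0.08146i)(-0.183i) = 0, so the state is separable.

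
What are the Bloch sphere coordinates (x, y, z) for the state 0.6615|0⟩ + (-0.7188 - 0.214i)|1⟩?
(-0.951, -0.2831, -0.1249)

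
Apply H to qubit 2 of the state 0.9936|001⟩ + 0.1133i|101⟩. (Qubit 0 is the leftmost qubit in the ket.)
0.7026|000⟩ - 0.7026|001⟩ + 0.08012i|100⟩ - 0.08012i|101⟩

H on qubit 2 mixes each pair of kets that differ only in qubit 2: amplitudes (a, b) of (|…0…⟩, |…1…⟩) become ((a + b)/√2, (a − b)/√2). Kets absent from the input have amplitude 0.
(|000⟩, |001⟩): (a, b) = (0, 0.9936) → (0.7026, -0.7026)
(|100⟩, |101⟩): (a, b) = (0, 0.1133i) → (0.08012i, -0.08012i)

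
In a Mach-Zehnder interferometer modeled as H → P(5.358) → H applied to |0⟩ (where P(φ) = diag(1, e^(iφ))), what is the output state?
(0.8008 - 0.3994i)|0⟩ + (0.1992 + 0.3994i)|1⟩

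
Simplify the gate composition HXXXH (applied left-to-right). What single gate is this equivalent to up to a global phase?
Z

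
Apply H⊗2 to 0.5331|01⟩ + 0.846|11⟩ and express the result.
0.6896|00⟩ - 0.6896|01⟩ - 0.1565|10⟩ + 0.1565|11⟩

H⊗2 gives amp(|y⟩) = (1/2) Σ_x (−1)^(x·y) amp(|x⟩), where x·y is the number of positions in which both x and y have a 1.
|00⟩: (0.5331 + 0.846)/2 = 0.6896
|01⟩: (-0.5331 - 0.846)/2 = -0.6896
|10⟩: (0.5331 - 0.846)/2 = -0.1565
|11⟩: (-0.5331 + 0.846)/2 = 0.1565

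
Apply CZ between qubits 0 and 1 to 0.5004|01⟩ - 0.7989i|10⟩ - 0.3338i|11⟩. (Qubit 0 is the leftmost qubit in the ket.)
0.5004|01⟩ - 0.7989i|10⟩ + 0.3338i|11⟩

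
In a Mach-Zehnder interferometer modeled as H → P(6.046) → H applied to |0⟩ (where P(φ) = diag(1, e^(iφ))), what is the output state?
(0.986 - 0.1175i)|0⟩ + (0.014 + 0.1175i)|1⟩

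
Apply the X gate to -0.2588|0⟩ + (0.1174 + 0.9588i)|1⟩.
(0.1174 + 0.9588i)|0⟩ - 0.2588|1⟩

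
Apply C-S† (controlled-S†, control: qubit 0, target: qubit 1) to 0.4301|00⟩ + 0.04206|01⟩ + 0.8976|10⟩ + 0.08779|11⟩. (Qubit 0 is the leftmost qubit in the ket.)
0.4301|00⟩ + 0.04206|01⟩ + 0.8976|10⟩ - 0.08779i|11⟩

C-S† leaves the control-|0⟩ kets |00⟩, |01⟩ unchanged and applies S† to qubit 1 on the control-|1⟩ pair (|10⟩, |11⟩).
S† = [[1, 0], [0, -i]].
With a = amp(|10⟩) = 0.8976 and b = amp(|11⟩) = 0.08779:
new amp(|10⟩) = (1)·a = 0.8976
new amp(|11⟩) = (-i)·b = -0.08779i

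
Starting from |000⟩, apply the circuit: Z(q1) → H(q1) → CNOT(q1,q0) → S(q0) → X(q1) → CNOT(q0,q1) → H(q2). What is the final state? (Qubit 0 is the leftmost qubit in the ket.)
1/2|010⟩ + 1/2|011⟩ + (1/2)i|110⟩ + (1/2)i|111⟩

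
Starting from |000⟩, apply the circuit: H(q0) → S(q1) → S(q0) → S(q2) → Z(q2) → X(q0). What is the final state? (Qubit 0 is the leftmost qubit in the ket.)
(1/√2)i|000⟩ + 1/√2|100⟩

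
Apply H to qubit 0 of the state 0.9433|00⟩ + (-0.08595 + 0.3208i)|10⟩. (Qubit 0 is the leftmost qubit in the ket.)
(0.6062 + 0.2268i)|00⟩ + (0.7278 - 0.2268i)|10⟩

H on qubit 0 mixes each pair of kets that differ only in qubit 0: amplitudes (a, b) of (|…0…⟩, |…1…⟩) become ((a + b)/√2, (a − b)/√2). Kets absent from the input have amplitude 0.
(|00⟩, |10⟩): (a, b) = (0.9433, (-0.08595 + 0.3208i)) → ((0.6062 + 0.2268i), (0.7278 - 0.2268i))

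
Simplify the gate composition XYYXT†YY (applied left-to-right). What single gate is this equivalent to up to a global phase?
T†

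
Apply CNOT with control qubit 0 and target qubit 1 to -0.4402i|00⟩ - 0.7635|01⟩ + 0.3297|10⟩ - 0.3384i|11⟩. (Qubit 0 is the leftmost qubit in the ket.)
-0.4402i|00⟩ - 0.7635|01⟩ - 0.3384i|10⟩ + 0.3297|11⟩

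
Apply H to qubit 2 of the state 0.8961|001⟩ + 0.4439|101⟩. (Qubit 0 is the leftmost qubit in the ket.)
0.6336|000⟩ - 0.6336|001⟩ + 0.3139|100⟩ - 0.3139|101⟩

H on qubit 2 mixes each pair of kets that differ only in qubit 2: amplitudes (a, b) of (|…0…⟩, |…1…⟩) become ((a + b)/√2, (a − b)/√2). Kets absent from the input have amplitude 0.
(|000⟩, |001⟩): (a, b) = (0, 0.8961) → (0.6336, -0.6336)
(|100⟩, |101⟩): (a, b) = (0, 0.4439) → (0.3139, -0.3139)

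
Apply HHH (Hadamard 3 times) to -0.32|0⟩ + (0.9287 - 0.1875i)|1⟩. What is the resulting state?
(0.4304 - 0.1326i)|0⟩ + (-0.883 + 0.1326i)|1⟩

H² = I, so H^3 = H: a single Hadamard. With (a, b) = (-0.32, (0.9287 - 0.1875i)), H gives ((a + b)/√2, (a − b)/√2) = ((0.4304 - 0.1326i), (-0.883 + 0.1326i)).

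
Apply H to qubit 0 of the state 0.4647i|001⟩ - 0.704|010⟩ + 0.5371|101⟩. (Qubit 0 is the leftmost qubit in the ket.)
(0.3798 + 0.3286i)|001⟩ - 0.4978|010⟩ + (-0.3798 + 0.3286i)|101⟩ - 0.4978|110⟩

H on qubit 0 mixes each pair of kets that differ only in qubit 0: amplitudes (a, b) of (|…0…⟩, |…1…⟩) become ((a + b)/√2, (a − b)/√2). Kets absent from the input have amplitude 0.
(|001⟩, |101⟩): (a, b) = (0.4647i, 0.5371) → ((0.3798 + 0.3286i), (-0.3798 + 0.3286i))
(|010⟩, |110⟩): (a, b) = (-0.704, 0) → (-0.4978, -0.4978)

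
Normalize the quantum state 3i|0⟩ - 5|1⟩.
0.5145i|0⟩ - 0.8575|1⟩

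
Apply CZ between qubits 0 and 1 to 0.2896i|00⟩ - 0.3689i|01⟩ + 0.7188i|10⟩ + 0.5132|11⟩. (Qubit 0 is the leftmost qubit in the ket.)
0.2896i|00⟩ - 0.3689i|01⟩ + 0.7188i|10⟩ - 0.5132|11⟩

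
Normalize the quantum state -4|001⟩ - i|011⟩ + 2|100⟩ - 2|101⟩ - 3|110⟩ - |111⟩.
-0.6761|001⟩ - 0.169i|011⟩ + 0.3381|100⟩ - 0.3381|101⟩ - 0.5071|110⟩ - 0.169|111⟩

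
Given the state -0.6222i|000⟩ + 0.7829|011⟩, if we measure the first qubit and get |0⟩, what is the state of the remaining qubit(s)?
-0.6222i|00⟩ + 0.7829|11⟩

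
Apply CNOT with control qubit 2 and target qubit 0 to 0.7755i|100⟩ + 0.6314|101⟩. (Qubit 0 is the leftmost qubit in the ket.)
0.6314|001⟩ + 0.7755i|100⟩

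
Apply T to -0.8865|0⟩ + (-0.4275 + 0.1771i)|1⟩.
-0.8865|0⟩ + (-0.4275 - 0.1771i)|1⟩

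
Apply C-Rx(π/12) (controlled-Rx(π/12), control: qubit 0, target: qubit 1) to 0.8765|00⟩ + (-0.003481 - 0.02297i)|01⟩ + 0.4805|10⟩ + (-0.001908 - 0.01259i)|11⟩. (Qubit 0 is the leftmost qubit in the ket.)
0.8765|00⟩ + (-0.003481 - 0.02297i)|01⟩ + (0.4747 + 0.000249i)|10⟩ + (-0.001892 - 0.0752i)|11⟩

C-Rx(π/12) leaves the control-|0⟩ kets |00⟩, |01⟩ unchanged and applies Rx(π/12) to qubit 1 on the control-|1⟩ pair (|10⟩, |11⟩).
Rx(π/12) = [[cos(θ/2), −i·sin(θ/2)], [−i·sin(θ/2), cos(θ/2)]]; θ = π/12, cos(θ/2) ≈ 0.991445, sin(θ/2) ≈ 0.130526.
With a = amp(|10⟩) = 0.4805 and b = amp(|11⟩) = (-0.001908 - 0.01259i):
new amp(|10⟩) = (0.991445)·a + (-0.130526i)·b = (0.4747 + 0.000249i)
new amp(|11⟩) = (-0.130526i)·a + (0.991445)·b = (-0.001892 - 0.0752i)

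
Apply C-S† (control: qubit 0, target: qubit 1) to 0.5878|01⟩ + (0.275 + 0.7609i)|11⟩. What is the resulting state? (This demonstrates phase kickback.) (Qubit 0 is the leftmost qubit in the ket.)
0.5878|01⟩ + (0.7609 - 0.275i)|11⟩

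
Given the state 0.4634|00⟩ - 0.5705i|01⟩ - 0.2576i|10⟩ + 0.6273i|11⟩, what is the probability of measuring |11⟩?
0.3935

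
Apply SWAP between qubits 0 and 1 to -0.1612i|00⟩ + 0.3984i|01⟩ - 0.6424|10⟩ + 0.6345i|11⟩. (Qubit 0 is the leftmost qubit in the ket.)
-0.1612i|00⟩ - 0.6424|01⟩ + 0.3984i|10⟩ + 0.6345i|11⟩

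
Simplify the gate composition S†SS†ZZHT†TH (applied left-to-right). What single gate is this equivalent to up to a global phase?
S†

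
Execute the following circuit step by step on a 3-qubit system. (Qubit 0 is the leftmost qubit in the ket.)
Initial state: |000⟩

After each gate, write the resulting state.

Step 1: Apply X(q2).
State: |001⟩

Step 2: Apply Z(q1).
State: |001⟩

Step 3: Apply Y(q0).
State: i|101⟩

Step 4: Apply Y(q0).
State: |001⟩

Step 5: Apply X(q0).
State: |101⟩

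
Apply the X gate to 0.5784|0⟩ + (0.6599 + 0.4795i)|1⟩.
(0.6599 + 0.4795i)|0⟩ + 0.5784|1⟩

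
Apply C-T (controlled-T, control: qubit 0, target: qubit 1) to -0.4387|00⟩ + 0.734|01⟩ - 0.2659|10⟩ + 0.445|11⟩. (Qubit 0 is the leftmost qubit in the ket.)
-0.4387|00⟩ + 0.734|01⟩ - 0.2659|10⟩ + (0.3147 + 0.3147i)|11⟩

C-T leaves the control-|0⟩ kets |00⟩, |01⟩ unchanged and applies T to qubit 1 on the control-|1⟩ pair (|10⟩, |11⟩).
T = [[1, 0], [0, (1/√2 + (1/√2)i)]].
With a = amp(|10⟩) = -0.2659 and b = amp(|11⟩) = 0.445:
new amp(|10⟩) = (1)·a = -0.2659
new amp(|11⟩) = (1/√2 + (1/√2)i)·b = (0.3147 + 0.3147i)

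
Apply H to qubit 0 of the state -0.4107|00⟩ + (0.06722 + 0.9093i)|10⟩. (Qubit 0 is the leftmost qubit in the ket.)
(-0.2429 + 0.643i)|00⟩ + (-0.3379 - 0.643i)|10⟩

H on qubit 0 mixes each pair of kets that differ only in qubit 0: amplitudes (a, b) of (|…0…⟩, |…1…⟩) become ((a + b)/√2, (a − b)/√2). Kets absent from the input have amplitude 0.
(|00⟩, |10⟩): (a, b) = (-0.4107, (0.06722 + 0.9093i)) → ((-0.2429 + 0.643i), (-0.3379 - 0.643i))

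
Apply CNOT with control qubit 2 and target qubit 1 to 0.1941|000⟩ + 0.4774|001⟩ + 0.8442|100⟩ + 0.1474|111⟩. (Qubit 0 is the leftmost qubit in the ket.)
0.1941|000⟩ + 0.4774|011⟩ + 0.8442|100⟩ + 0.1474|101⟩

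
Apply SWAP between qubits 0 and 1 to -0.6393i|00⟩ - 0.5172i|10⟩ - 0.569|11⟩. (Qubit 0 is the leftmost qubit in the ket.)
-0.6393i|00⟩ - 0.5172i|01⟩ - 0.569|11⟩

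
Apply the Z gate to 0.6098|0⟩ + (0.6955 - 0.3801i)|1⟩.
0.6098|0⟩ + (-0.6955 + 0.3801i)|1⟩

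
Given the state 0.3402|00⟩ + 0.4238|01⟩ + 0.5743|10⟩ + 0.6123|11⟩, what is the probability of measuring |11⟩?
0.3749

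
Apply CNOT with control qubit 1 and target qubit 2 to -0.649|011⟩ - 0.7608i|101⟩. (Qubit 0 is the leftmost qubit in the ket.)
-0.649|010⟩ - 0.7608i|101⟩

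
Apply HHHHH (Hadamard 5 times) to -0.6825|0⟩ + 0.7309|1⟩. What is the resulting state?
0.03422|0⟩ - 0.9994|1⟩

H² = I, so H^5 = H: a single Hadamard. With (a, b) = (-0.6825, 0.7309), H gives ((a + b)/√2, (a − b)/√2) = (0.03422, -0.9994).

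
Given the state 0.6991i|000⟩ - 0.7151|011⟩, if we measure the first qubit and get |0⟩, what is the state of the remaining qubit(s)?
0.6991i|00⟩ - 0.7151|11⟩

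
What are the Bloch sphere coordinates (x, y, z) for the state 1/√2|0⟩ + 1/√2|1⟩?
(1, 0, 0)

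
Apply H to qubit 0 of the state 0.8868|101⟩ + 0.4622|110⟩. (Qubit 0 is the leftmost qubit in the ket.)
0.6271|001⟩ + 0.3268|010⟩ - 0.6271|101⟩ - 0.3268|110⟩

H on qubit 0 mixes each pair of kets that differ only in qubit 0: amplitudes (a, b) of (|…0…⟩, |…1…⟩) become ((a + b)/√2, (a − b)/√2). Kets absent from the input have amplitude 0.
(|001⟩, |101⟩): (a, b) = (0, 0.8868) → (0.6271, -0.6271)
(|010⟩, |110⟩): (a, b) = (0, 0.4622) → (0.3268, -0.3268)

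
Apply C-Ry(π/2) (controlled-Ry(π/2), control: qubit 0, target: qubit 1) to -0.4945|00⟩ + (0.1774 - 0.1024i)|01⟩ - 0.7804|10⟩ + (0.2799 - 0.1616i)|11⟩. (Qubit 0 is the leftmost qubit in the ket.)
-0.4945|00⟩ + (0.1774 - 0.1024i)|01⟩ + (-0.7497 + 0.1143i)|10⟩ + (-0.3539 - 0.1143i)|11⟩

C-Ry(π/2) leaves the control-|0⟩ kets |00⟩, |01⟩ unchanged and applies Ry(π/2) to qubit 1 on the control-|1⟩ pair (|10⟩, |11⟩).
Ry(π/2) = [[cos(θ/2), −sin(θ/2)], [sin(θ/2), cos(θ/2)]]; θ = π/2, cos(θ/2) ≈ 0.707107, sin(θ/2) ≈ 0.707107.
With a = amp(|10⟩) = -0.7804 and b = amp(|11⟩) = (0.2799 - 0.1616i):
new amp(|10⟩) = (0.707107)·a + (-0.707107)·b = (-0.7497 + 0.1143i)
new amp(|11⟩) = (0.707107)·a + (0.707107)·b = (-0.3539 - 0.1143i)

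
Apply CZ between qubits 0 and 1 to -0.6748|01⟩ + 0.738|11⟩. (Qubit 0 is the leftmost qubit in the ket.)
-0.6748|01⟩ - 0.738|11⟩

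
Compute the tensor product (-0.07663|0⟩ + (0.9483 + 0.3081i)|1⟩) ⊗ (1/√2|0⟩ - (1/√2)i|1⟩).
-0.05419|00⟩ + 0.05419i|01⟩ + (0.6705 + 0.2179i)|10⟩ + (0.2179 - 0.6705i)|11⟩

amp(|b₁b₂…⟩) = product of the factor amplitudes for bits b₁, b₂, …; only kets whose every factor amplitude is nonzero survive.
|00⟩: (-0.07663)(1/√2) = -0.05419
|01⟩: (-0.07663)(-(1/√2)i) = 0.05419i
|10⟩: (0.9483 + 0.3081i)(1/√2) = (0.6705 + 0.2179i)
|11⟩: (0.9483 + 0.3081i)(-(1/√2)i) = (0.2179 - 0.6705i)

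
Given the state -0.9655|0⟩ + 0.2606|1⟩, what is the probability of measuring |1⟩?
0.06791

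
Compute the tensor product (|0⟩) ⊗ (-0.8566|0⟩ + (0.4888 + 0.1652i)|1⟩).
-0.8566|00⟩ + (0.4888 + 0.1652i)|01⟩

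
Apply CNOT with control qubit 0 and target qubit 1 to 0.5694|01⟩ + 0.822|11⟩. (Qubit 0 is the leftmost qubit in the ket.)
0.5694|01⟩ + 0.822|10⟩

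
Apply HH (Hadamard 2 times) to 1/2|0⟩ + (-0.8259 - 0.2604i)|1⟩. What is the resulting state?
1/2|0⟩ + (-0.8259 - 0.2604i)|1⟩

H² = I, so an even number of Hadamards cancels: H^2 = I and the state is unchanged.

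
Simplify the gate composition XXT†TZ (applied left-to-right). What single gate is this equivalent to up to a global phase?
Z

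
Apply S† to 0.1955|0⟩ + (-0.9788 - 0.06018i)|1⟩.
0.1955|0⟩ + (-0.06018 + 0.9788i)|1⟩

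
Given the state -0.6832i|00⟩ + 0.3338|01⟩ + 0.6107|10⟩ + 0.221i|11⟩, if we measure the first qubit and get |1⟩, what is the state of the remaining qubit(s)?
0.9403|0⟩ + 0.3403i|1⟩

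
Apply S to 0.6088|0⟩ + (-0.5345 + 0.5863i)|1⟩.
0.6088|0⟩ + (-0.5863 - 0.5345i)|1⟩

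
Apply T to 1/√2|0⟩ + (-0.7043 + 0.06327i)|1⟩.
1/√2|0⟩ + (-0.5428 - 0.4533i)|1⟩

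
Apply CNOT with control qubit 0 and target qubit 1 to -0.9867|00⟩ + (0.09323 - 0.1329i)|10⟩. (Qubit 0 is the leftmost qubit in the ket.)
-0.9867|00⟩ + (0.09323 - 0.1329i)|11⟩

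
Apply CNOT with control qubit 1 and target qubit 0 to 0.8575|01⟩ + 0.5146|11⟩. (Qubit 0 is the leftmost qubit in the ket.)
0.5146|01⟩ + 0.8575|11⟩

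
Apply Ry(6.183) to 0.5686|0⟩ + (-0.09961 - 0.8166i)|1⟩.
(-0.5629 + 0.04089i)|0⟩ + (0.128 + 0.8156i)|1⟩

Ry(6.183) = [[cos(θ/2), −sin(θ/2)], [sin(θ/2), cos(θ/2)]]; θ = 6.183, cos(θ/2) ≈ -0.998746, sin(θ/2) ≈ 0.0500717.
With a = amp(|0⟩) = 0.5686 and b = amp(|1⟩) = (-0.09961 - 0.8166i):
new amp(|0⟩) = (-0.998746)·a + (-0.0500717)·b = (-0.5629 + 0.04089i)
new amp(|1⟩) = (0.0500717)·a + (-0.998746)·b = (0.128 + 0.8156i)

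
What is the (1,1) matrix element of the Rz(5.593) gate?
(-0.941 + 0.3383i)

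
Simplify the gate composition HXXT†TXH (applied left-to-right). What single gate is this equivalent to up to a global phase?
Z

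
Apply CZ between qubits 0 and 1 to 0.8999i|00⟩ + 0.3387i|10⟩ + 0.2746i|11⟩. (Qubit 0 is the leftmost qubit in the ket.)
0.8999i|00⟩ + 0.3387i|10⟩ - 0.2746i|11⟩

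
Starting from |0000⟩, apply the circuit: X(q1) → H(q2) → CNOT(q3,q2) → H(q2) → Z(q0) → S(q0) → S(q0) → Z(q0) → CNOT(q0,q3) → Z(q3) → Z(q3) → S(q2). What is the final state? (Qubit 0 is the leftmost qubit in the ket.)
|0100⟩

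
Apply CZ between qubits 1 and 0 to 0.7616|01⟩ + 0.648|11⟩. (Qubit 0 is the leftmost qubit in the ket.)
0.7616|01⟩ - 0.648|11⟩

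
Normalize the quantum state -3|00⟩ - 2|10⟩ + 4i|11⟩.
-0.5571|00⟩ - 0.3714|10⟩ + 0.7428i|11⟩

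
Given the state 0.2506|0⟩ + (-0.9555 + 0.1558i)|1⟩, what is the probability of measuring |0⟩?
0.0628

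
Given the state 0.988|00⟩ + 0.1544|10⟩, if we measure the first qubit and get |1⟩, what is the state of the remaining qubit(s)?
|0⟩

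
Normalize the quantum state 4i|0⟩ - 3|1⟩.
0.8i|0⟩ - 0.6|1⟩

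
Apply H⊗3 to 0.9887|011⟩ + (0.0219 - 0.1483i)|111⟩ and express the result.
(0.3573 - 0.05243i)|000⟩ + (-0.3573 + 0.05243i)|001⟩ + (-0.3573 + 0.05243i)|010⟩ + (0.3573 - 0.05243i)|011⟩ + (0.3418 + 0.05243i)|100⟩ + (-0.3418 - 0.05243i)|101⟩ + (-0.3418 - 0.05243i)|110⟩ + (0.3418 + 0.05243i)|111⟩

H⊗3 gives amp(|y⟩) = (1/2√2) Σ_x (−1)^(x·y) amp(|x⟩), where x·y is the number of positions in which both x and y have a 1.
|000⟩: (0.9887 + (0.0219 - 0.1483i))/(2√2) = (0.3573 - 0.05243i)
|001⟩: (-0.9887 - (0.0219 - 0.1483i))/(2√2) = (-0.3573 + 0.05243i)
|010⟩: (-0.9887 - (0.0219 - 0.1483i))/(2√2) = (-0.3573 + 0.05243i)
|011⟩: (0.9887 + (0.0219 - 0.1483i))/(2√2) = (0.3573 - 0.05243i)
|100⟩: (0.9887 - (0.0219 - 0.1483i))/(2√2) = (0.3418 + 0.05243i)
|101⟩: (-0.9887 + (0.0219 - 0.1483i))/(2√2) = (-0.3418 - 0.05243i)
|110⟩: (-0.9887 + (0.0219 - 0.1483i))/(2√2) = (-0.3418 - 0.05243i)
|111⟩: (0.9887 - (0.0219 - 0.1483i))/(2√2) = (0.3418 + 0.05243i)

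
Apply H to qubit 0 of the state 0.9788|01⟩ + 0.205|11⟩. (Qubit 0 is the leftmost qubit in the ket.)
0.8371|01⟩ + 0.5472|11⟩

H on qubit 0 mixes each pair of kets that differ only in qubit 0: amplitudes (a, b) of (|…0…⟩, |…1…⟩) become ((a + b)/√2, (a − b)/√2). Kets absent from the input have amplitude 0.
(|01⟩, |11⟩): (a, b) = (0.9788, 0.205) → (0.8371, 0.5472)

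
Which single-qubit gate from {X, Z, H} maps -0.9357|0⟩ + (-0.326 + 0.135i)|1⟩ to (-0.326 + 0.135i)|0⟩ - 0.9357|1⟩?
X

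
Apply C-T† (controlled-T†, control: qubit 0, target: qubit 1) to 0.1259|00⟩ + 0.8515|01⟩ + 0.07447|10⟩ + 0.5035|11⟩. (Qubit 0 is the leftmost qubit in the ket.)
0.1259|00⟩ + 0.8515|01⟩ + 0.07447|10⟩ + (0.356 - 0.356i)|11⟩

C-T† leaves the control-|0⟩ kets |00⟩, |01⟩ unchanged and applies T† to qubit 1 on the control-|1⟩ pair (|10⟩, |11⟩).
T† = [[1, 0], [0, (1/√2 - (1/√2)i)]].
With a = amp(|10⟩) = 0.07447 and b = amp(|11⟩) = 0.5035:
new amp(|10⟩) = (1)·a = 0.07447
new amp(|11⟩) = (1/√2 - (1/√2)i)·b = (0.356 - 0.356i)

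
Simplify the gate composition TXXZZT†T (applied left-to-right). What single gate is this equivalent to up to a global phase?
T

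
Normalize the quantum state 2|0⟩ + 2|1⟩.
1/√2|0⟩ + 1/√2|1⟩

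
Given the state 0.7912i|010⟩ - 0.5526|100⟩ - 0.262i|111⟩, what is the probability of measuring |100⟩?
0.3054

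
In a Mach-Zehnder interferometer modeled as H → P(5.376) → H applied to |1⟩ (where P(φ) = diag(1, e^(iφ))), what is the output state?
(0.192 + 0.3939i)|0⟩ + (0.808 - 0.3939i)|1⟩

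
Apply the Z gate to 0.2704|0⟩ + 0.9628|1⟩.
0.2704|0⟩ - 0.9628|1⟩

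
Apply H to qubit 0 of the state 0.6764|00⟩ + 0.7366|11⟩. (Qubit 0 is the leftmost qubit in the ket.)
0.4783|00⟩ + 0.5209|01⟩ + 0.4783|10⟩ - 0.5209|11⟩

H on qubit 0 mixes each pair of kets that differ only in qubit 0: amplitudes (a, b) of (|…0…⟩, |…1…⟩) become ((a + b)/√2, (a − b)/√2). Kets absent from the input have amplitude 0.
(|00⟩, |10⟩): (a, b) = (0.6764, 0) → (0.4783, 0.4783)
(|01⟩, |11⟩): (a, b) = (0, 0.7366) → (0.5209, -0.5209)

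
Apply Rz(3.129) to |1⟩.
(0.006296 + i)|1⟩

Rz(3.129) = [[e^(−iθ/2), 0], [0, e^(iθ/2)]] with e^(±iθ/2) = cos(θ/2) ± i·sin(θ/2); θ = 3.129, cos(θ/2) ≈ 0.00629629, sin(θ/2) ≈ 0.99998.
With a = amp(|0⟩) = 0 and b = amp(|1⟩) = 1:
new amp(|0⟩) = (0.00629629 - 0.99998i)·a = 0
new amp(|1⟩) = (0.00629629 + 0.99998i)·b = (0.006296 + i)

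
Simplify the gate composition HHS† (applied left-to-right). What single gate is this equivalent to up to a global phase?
S†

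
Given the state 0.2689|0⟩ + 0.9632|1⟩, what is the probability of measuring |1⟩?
0.9278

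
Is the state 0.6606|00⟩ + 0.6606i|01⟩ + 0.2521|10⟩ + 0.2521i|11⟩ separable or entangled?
Separable

Writing the state as a|00⟩ + b|01⟩ + c|10⟩ + d|11⟩, it is a product state iff ad − bc = 0.
Here (a, b, c, d) = (0.6606, 0.6606i, 0.2521, 0.2521i): ad − bc = (0.6606)(0.2521i) − (0.6606i)(0.2521) = 0, so the state is separable.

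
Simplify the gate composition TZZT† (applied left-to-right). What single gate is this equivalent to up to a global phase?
I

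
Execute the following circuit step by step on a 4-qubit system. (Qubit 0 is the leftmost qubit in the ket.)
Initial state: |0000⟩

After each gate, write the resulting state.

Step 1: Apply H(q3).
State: 1/√2|0000⟩ + 1/√2|0001⟩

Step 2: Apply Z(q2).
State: 1/√2|0000⟩ + 1/√2|0001⟩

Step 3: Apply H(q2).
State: 1/2|0000⟩ + 1/2|0001⟩ + 1/2|0010⟩ + 1/2|0011⟩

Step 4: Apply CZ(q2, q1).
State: 1/2|0000⟩ + 1/2|0001⟩ + 1/2|0010⟩ + 1/2|0011⟩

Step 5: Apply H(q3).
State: 1/√2|0000⟩ + 1/√2|0010⟩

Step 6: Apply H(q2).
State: |0000⟩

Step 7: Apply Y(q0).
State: i|1000⟩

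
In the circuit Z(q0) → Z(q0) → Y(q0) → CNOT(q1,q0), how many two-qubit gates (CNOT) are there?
1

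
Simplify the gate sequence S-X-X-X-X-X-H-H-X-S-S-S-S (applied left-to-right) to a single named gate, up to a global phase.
S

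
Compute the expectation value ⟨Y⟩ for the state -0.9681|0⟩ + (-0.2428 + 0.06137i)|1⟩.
-0.1188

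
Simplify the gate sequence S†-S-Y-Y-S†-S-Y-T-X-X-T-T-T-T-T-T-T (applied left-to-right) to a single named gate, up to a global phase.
Y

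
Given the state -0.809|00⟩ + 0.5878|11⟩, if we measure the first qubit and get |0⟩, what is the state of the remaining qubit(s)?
-|0⟩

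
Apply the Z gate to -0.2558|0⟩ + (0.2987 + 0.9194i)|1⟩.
-0.2558|0⟩ + (-0.2987 - 0.9194i)|1⟩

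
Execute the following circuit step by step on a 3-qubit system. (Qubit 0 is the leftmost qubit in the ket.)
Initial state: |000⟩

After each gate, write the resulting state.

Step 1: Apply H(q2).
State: 1/√2|000⟩ + 1/√2|001⟩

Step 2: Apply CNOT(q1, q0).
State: 1/√2|000⟩ + 1/√2|001⟩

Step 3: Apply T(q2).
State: 1/√2|000⟩ + (1/2 + (1/2)i)|001⟩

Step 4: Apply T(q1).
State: 1/√2|000⟩ + (1/2 + (1/2)i)|001⟩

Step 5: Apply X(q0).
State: 1/√2|100⟩ + (1/2 + (1/2)i)|101⟩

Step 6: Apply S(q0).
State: (1/√2)i|100⟩ + (-1/2 + (1/2)i)|101⟩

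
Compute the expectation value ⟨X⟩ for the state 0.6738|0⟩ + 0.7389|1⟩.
0.9957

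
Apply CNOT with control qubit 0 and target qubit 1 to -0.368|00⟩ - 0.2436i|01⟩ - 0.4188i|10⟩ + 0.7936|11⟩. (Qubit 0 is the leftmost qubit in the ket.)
-0.368|00⟩ - 0.2436i|01⟩ + 0.7936|10⟩ - 0.4188i|11⟩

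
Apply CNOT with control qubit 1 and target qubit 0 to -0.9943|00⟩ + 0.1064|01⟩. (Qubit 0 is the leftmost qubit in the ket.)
-0.9943|00⟩ + 0.1064|11⟩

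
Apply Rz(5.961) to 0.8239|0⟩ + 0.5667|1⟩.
(-0.8132 - 0.1322i)|0⟩ + (-0.5594 + 0.0909i)|1⟩

Rz(5.961) = [[e^(−iθ/2), 0], [0, e^(iθ/2)]] with e^(±iθ/2) = cos(θ/2) ± i·sin(θ/2); θ = 5.961, cos(θ/2) ≈ -0.987053, sin(θ/2) ≈ 0.160397.
With a = amp(|0⟩) = 0.8239 and b = amp(|1⟩) = 0.5667:
new amp(|0⟩) = (-0.987053 - 0.160397i)·a = (-0.8132 - 0.1322i)
new amp(|1⟩) = (-0.987053 + 0.160397i)·b = (-0.5594 + 0.0909i)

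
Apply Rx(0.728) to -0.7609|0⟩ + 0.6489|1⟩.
(-0.711 - 0.231i)|0⟩ + (0.6064 + 0.2709i)|1⟩

Rx(0.728) = [[cos(θ/2), −i·sin(θ/2)], [−i·sin(θ/2), cos(θ/2)]]; θ = 0.728, cos(θ/2) ≈ 0.93448, sin(θ/2) ≈ 0.356015.
With a = amp(|0⟩) = -0.7609 and b = amp(|1⟩) = 0.6489:
new amp(|0⟩) = (0.93448)·a + (-0.356015i)·b = (-0.711 - 0.231i)
new amp(|1⟩) = (-0.356015i)·a + (0.93448)·b = (0.6064 + 0.2709i)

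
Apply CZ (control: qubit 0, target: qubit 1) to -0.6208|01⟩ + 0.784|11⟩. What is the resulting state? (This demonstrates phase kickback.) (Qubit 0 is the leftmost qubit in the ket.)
-0.6208|01⟩ - 0.784|11⟩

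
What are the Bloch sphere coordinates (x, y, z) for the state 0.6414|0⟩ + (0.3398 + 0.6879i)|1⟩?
(0.4359, 0.8824, -0.1773)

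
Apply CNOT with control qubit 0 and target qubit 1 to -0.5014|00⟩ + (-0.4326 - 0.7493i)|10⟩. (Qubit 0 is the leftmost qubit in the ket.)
-0.5014|00⟩ + (-0.4326 - 0.7493i)|11⟩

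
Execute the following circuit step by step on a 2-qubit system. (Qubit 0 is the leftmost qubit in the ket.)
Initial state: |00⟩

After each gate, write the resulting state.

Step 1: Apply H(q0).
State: 1/√2|00⟩ + 1/√2|10⟩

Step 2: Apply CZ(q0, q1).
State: 1/√2|00⟩ + 1/√2|10⟩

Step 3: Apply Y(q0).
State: -(1/√2)i|00⟩ + (1/√2)i|10⟩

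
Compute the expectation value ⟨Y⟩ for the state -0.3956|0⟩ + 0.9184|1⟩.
0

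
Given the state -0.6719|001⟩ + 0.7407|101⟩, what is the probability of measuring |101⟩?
0.5486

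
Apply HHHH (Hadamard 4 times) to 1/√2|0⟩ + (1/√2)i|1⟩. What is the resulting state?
1/√2|0⟩ + (1/√2)i|1⟩

H² = I, so an even number of Hadamards cancels: H^4 = I and the state is unchanged.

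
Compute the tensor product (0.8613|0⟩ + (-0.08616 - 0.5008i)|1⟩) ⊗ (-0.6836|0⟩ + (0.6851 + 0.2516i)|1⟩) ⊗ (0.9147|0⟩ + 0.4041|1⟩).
-0.5386|000⟩ - 0.2379|001⟩ + (0.5397 + 0.1982i)|010⟩ + (0.2384 + 0.08757i)|011⟩ + (0.05387 + 0.3131i)|100⟩ + (0.0238 + 0.1383i)|101⟩ + (0.06126 - 0.3337i)|110⟩ + (0.02706 - 0.1474i)|111⟩

amp(|b₁b₂…⟩) = product of the factor amplitudes for bits b₁, b₂, …; only kets whose every factor amplitude is nonzero survive.
|000⟩: (0.8613)(-0.6836)(0.9147) = -0.5386
|001⟩: (0.8613)(-0.6836)(0.4041) = -0.2379
|010⟩: (0.8613)(0.6851 + 0.2516i)(0.9147) = (0.5397 + 0.1982i)
|011⟩: (0.8613)(0.6851 + 0.2516i)(0.4041) = (0.2384 + 0.08757i)
|100⟩: (-0.08616 - 0.5008i)(-0.6836)(0.9147) = (0.05387 + 0.3131i)
|101⟩: (-0.08616 - 0.5008i)(-0.6836)(0.4041) = (0.0238 + 0.1383i)
|110⟩: (-0.08616 - 0.5008i)(0.6851 + 0.2516i)(0.9147) = (0.06126 - 0.3337i)
|111⟩: (-0.08616 - 0.5008i)(0.6851 + 0.2516i)(0.4041) = (0.02706 - 0.1474i)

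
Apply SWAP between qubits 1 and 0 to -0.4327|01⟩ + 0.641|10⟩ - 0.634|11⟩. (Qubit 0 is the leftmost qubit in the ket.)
0.641|01⟩ - 0.4327|10⟩ - 0.634|11⟩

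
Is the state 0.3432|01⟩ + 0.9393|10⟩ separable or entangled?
Entangled

Writing the state as a|00⟩ + b|01⟩ + c|10⟩ + d|11⟩, it is a product state iff ad − bc = 0.
Here (a, b, c, d) = (0, 0.3432, 0.9393, 0): ad − bc = (0)(0) − (0.3432)(0.9393) = -0.3224 ≠ 0, so the state is entangled.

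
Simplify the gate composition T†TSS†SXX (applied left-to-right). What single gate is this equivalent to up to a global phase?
S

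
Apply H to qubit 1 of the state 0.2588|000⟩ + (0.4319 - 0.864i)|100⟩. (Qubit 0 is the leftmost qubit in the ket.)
0.183|000⟩ + 0.183|010⟩ + (0.3054 - 0.6109i)|100⟩ + (0.3054 - 0.6109i)|110⟩

H on qubit 1 mixes each pair of kets that differ only in qubit 1: amplitudes (a, b) of (|…0…⟩, |…1…⟩) become ((a + b)/√2, (a − b)/√2). Kets absent from the input have amplitude 0.
(|000⟩, |010⟩): (a, b) = (0.2588, 0) → (0.183, 0.183)
(|100⟩, |110⟩): (a, b) = ((0.4319 - 0.864i), 0) → ((0.3054 - 0.6109i), (0.3054 - 0.6109i))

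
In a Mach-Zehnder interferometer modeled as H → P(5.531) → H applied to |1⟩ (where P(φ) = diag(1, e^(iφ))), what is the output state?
(0.1349 + 0.3416i)|0⟩ + (0.8651 - 0.3416i)|1⟩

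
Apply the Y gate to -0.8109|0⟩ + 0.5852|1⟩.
-0.5852i|0⟩ - 0.8109i|1⟩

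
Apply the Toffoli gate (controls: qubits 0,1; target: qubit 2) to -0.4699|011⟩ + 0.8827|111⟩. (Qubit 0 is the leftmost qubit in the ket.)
-0.4699|011⟩ + 0.8827|110⟩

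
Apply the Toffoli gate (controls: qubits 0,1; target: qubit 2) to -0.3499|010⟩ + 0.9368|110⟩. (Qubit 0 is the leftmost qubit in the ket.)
-0.3499|010⟩ + 0.9368|111⟩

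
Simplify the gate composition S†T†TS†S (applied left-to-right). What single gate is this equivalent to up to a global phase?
S†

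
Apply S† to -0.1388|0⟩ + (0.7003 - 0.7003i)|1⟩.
-0.1388|0⟩ + (-0.7003 - 0.7003i)|1⟩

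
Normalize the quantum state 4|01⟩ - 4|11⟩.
1/√2|01⟩ - 1/√2|11⟩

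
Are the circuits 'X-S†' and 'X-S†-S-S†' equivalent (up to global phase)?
Yes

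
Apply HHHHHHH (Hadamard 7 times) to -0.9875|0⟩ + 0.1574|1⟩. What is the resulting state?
-0.587|0⟩ - 0.8096|1⟩

H² = I, so H^7 = H: a single Hadamard. With (a, b) = (-0.9875, 0.1574), H gives ((a + b)/√2, (a − b)/√2) = (-0.587, -0.8096).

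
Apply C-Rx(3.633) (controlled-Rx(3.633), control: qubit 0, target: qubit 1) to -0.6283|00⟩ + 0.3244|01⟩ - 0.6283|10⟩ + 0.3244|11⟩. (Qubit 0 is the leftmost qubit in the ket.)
-0.6283|00⟩ + 0.3244|01⟩ + (0.1528 - 0.3147i)|10⟩ + (-0.07891 + 0.6094i)|11⟩

C-Rx(3.633) leaves the control-|0⟩ kets |00⟩, |01⟩ unchanged and applies Rx(3.633) to qubit 1 on the control-|1⟩ pair (|10⟩, |11⟩).
Rx(3.633) = [[cos(θ/2), −i·sin(θ/2)], [−i·sin(θ/2), cos(θ/2)]]; θ = 3.633, cos(θ/2) ≈ -0.243239, sin(θ/2) ≈ 0.969966.
With a = amp(|10⟩) = -0.6283 and b = amp(|11⟩) = 0.3244:
new amp(|10⟩) = (-0.243239)·a + (-0.969966i)·b = (0.1528 - 0.3147i)
new amp(|11⟩) = (-0.969966i)·a + (-0.243239)·b = (-0.07891 + 0.6094i)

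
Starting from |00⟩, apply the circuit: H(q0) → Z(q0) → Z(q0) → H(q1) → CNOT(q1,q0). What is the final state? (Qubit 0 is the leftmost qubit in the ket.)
1/2|00⟩ + 1/2|01⟩ + 1/2|10⟩ + 1/2|11⟩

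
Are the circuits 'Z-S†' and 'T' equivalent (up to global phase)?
No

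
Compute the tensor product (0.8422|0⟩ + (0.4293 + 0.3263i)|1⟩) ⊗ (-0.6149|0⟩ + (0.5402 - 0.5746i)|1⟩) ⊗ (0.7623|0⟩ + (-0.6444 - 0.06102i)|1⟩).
-0.3948|000⟩ + (0.3337 + 0.0316i)|001⟩ + (0.3468 - 0.3689i)|010⟩ + (-0.3227 + 0.2841i)|011⟩ + (-0.2012 - 0.1529i)|100⟩ + (0.1579 + 0.1454i)|101⟩ + (0.3197 - 0.05367i)|110⟩ + (-0.2746 + 0.01978i)|111⟩

amp(|b₁b₂…⟩) = product of the factor amplitudes for bits b₁, b₂, …; only kets whose every factor amplitude is nonzero survive.
|000⟩: (0.8422)(-0.6149)(0.7623) = -0.3948
|001⟩: (0.8422)(-0.6149)(-0.6444 - 0.06102i) = (0.3337 + 0.0316i)
|010⟩: (0.8422)(0.5402 - 0.5746i)(0.7623) = (0.3468 - 0.3689i)
|011⟩: (0.8422)(0.5402 - 0.5746i)(-0.6444 - 0.06102i) = (-0.3227 + 0.2841i)
|100⟩: (0.4293 + 0.3263i)(-0.6149)(0.7623) = (-0.2012 - 0.1529i)
|101⟩: (0.4293 + 0.3263i)(-0.6149)(-0.6444 - 0.06102i) = (0.1579 + 0.1454i)
|110⟩: (0.4293 + 0.3263i)(0.5402 - 0.5746i)(0.7623) = (0.3197 - 0.05367i)
|111⟩: (0.4293 + 0.3263i)(0.5402 - 0.5746i)(-0.6444 - 0.06102i) = (-0.2746 + 0.01978i)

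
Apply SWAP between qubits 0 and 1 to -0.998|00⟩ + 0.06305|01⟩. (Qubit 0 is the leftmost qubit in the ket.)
-0.998|00⟩ + 0.06305|10⟩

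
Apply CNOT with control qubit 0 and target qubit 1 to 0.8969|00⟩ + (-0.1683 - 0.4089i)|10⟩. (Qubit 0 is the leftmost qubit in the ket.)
0.8969|00⟩ + (-0.1683 - 0.4089i)|11⟩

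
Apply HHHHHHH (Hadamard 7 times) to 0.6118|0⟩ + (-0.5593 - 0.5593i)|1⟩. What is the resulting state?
(0.03712 - 0.3955i)|0⟩ + (0.8281 + 0.3955i)|1⟩

H² = I, so H^7 = H: a single Hadamard. With (a, b) = (0.6118, (-0.5593 - 0.5593i)), H gives ((a + b)/√2, (a − b)/√2) = ((0.03712 - 0.3955i), (0.8281 + 0.3955i)).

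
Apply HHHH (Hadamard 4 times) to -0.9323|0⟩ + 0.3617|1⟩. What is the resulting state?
-0.9323|0⟩ + 0.3617|1⟩

H² = I, so an even number of Hadamards cancels: H^4 = I and the state is unchanged.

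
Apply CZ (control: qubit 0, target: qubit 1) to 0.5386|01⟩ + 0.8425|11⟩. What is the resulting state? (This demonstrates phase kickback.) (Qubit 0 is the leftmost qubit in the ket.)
0.5386|01⟩ - 0.8425|11⟩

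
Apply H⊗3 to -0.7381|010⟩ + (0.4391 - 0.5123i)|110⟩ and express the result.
(-0.1057 - 0.1811i)|000⟩ + (-0.1057 - 0.1811i)|001⟩ + (0.1057 + 0.1811i)|010⟩ + (0.1057 + 0.1811i)|011⟩ + (-0.4162 + 0.1811i)|100⟩ + (-0.4162 + 0.1811i)|101⟩ + (0.4162 - 0.1811i)|110⟩ + (0.4162 - 0.1811i)|111⟩

H⊗3 gives amp(|y⟩) = (1/2√2) Σ_x (−1)^(x·y) amp(|x⟩), where x·y is the number of positions in which both x and y have a 1.
|000⟩: (-0.7381 + (0.4391 - 0.5123i))/(2√2) = (-0.1057 - 0.1811i)
|001⟩: (-0.7381 + (0.4391 - 0.5123i))/(2√2) = (-0.1057 - 0.1811i)
|010⟩: (0.7381 - (0.4391 - 0.5123i))/(2√2) = (0.1057 + 0.1811i)
|011⟩: (0.7381 - (0.4391 - 0.5123i))/(2√2) = (0.1057 + 0.1811i)
|100⟩: (-0.7381 - (0.4391 - 0.5123i))/(2√2) = (-0.4162 + 0.1811i)
|101⟩: (-0.7381 - (0.4391 - 0.5123i))/(2√2) = (-0.4162 + 0.1811i)
|110⟩: (0.7381 + (0.4391 - 0.5123i))/(2√2) = (0.4162 - 0.1811i)
|111⟩: (0.7381 + (0.4391 - 0.5123i))/(2√2) = (0.4162 - 0.1811i)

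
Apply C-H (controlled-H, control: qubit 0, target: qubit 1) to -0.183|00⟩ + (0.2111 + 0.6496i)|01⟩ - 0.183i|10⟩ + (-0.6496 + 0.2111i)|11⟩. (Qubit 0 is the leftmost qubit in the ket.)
-0.183|00⟩ + (0.2111 + 0.6496i)|01⟩ + (-0.4593 + 0.01987i)|10⟩ + (0.4593 - 0.2787i)|11⟩

C-H leaves the control-|0⟩ kets |00⟩, |01⟩ unchanged and applies H to qubit 1 on the control-|1⟩ pair (|10⟩, |11⟩).
H = [[1/√2, 1/√2], [1/√2, -1/√2]].
With a = amp(|10⟩) = -0.183i and b = amp(|11⟩) = (-0.6496 + 0.2111i):
new amp(|10⟩) = (1/√2)·a + (1/√2)·b = (-0.4593 + 0.01987i)
new amp(|11⟩) = (1/√2)·a + (-1/√2)·b = (0.4593 - 0.2787i)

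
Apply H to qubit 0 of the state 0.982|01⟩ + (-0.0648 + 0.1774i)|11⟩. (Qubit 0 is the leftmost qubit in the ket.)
(0.6486 + 0.1254i)|01⟩ + (0.7402 - 0.1254i)|11⟩

H on qubit 0 mixes each pair of kets that differ only in qubit 0: amplitudes (a, b) of (|…0…⟩, |…1…⟩) become ((a + b)/√2, (a − b)/√2). Kets absent from the input have amplitude 0.
(|01⟩, |11⟩): (a, b) = (0.982, (-0.0648 + 0.1774i)) → ((0.6486 + 0.1254i), (0.7402 - 0.1254i))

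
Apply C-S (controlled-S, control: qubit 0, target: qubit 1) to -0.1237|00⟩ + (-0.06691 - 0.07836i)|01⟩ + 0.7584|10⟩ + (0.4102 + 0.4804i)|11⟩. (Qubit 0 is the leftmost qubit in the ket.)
-0.1237|00⟩ + (-0.06691 - 0.07836i)|01⟩ + 0.7584|10⟩ + (-0.4804 + 0.4102i)|11⟩

C-S leaves the control-|0⟩ kets |00⟩, |01⟩ unchanged and applies S to qubit 1 on the control-|1⟩ pair (|10⟩, |11⟩).
S = [[1, 0], [0, i]].
With a = amp(|10⟩) = 0.7584 and b = amp(|11⟩) = (0.4102 + 0.4804i):
new amp(|10⟩) = (1)·a = 0.7584
new amp(|11⟩) = (i)·b = (-0.4804 + 0.4102i)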